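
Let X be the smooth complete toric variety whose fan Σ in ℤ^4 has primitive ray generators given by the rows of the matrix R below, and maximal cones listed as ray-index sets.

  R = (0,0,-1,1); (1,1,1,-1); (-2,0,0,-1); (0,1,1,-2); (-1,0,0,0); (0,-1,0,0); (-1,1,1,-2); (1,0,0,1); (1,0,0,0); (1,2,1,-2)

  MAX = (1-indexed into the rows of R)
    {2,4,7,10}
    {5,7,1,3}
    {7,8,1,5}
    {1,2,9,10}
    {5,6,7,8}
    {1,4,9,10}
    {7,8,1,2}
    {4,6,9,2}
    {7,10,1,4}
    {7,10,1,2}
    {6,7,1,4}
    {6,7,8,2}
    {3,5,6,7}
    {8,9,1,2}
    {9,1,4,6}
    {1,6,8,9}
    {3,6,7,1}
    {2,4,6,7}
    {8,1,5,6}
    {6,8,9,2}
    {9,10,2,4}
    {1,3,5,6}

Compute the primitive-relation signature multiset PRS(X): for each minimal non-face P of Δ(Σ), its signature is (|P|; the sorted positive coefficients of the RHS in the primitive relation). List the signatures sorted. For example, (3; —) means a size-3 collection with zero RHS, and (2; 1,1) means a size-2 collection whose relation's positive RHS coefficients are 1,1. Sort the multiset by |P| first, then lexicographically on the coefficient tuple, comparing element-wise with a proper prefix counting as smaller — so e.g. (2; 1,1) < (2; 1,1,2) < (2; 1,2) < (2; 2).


Primitive collections (17):

  P={5,9}:  v_{5} + v_{9} = 0 ; sig = (2; —)
  P={2,3}:  v_{2} + v_{3} = v_{7} ; sig = (2; 1)
  P={3,8}:  v_{3} + v_{8} = v_{5} ; sig = (2; 1)
  P={4,5}:  v_{4} + v_{5} = v_{7} ; sig = (2; 1)
  P={4,8}:  v_{4} + v_{8} = v_{2} ; sig = (2; 1)
  P={7,9}:  v_{7} + v_{9} = v_{4} ; sig = (2; 1)
  P={2,5}:  v_{2} + v_{5} = v_{7} + v_{8} ; sig = (2; 1,1)
  P={6,10}:  v_{6} + v_{10} = v_{4} + v_{9} ; sig = (2; 1,1)
  P={3,9}:  v_{3} + v_{9} = v_{1} + v_{6} + v_{7} ; sig = (2; 1,1,1)
  P={3,10}:  v_{3} + v_{10} = v_{1} + v_{4} + v_{7} ; sig = (2; 1,1,1)
  P={5,10}:  v_{5} + v_{10} = v_{1} + v_{2} + v_{7} ; sig = (2; 1,1,1)
  P={3,4}:  v_{3} + v_{4} = v_{1} + v_{6} + 2·v_{7} ; sig = (2; 1,1,2)
  P={8,10}:  v_{8} + v_{10} = v_{1} + 2·v_{2} ; sig = (2; 1,2)
  P={1,2,4}:  v_{1} + v_{2} + v_{4} = v_{10} ; sig = (3; 1)
  P={1,2,6}:  v_{1} + v_{2} + v_{6} = v_{9} ; sig = (3; 1)
  P={1,6,7,8}:  v_{1} + v_{6} + v_{7} + v_{8} = 0 ; sig = (4; —)
  P={1,5,6,7}:  v_{1} + v_{5} + v_{6} + v_{7} = v_{3} ; sig = (4; 1)

Signatures (|P|; sorted positive RHS coefficients), sorted:
    |P|=2: 13 collections, coeffs (), (1), (1), (1), (1), (1), (1,1), (1,1), (1,1,1), (1,1,1), (1,1,1), (1,1,2), (1,2)
    |P|=3: 2 collections, coeffs (1), (1)
    |P|=4: 2 collections, coeffs (), (1)


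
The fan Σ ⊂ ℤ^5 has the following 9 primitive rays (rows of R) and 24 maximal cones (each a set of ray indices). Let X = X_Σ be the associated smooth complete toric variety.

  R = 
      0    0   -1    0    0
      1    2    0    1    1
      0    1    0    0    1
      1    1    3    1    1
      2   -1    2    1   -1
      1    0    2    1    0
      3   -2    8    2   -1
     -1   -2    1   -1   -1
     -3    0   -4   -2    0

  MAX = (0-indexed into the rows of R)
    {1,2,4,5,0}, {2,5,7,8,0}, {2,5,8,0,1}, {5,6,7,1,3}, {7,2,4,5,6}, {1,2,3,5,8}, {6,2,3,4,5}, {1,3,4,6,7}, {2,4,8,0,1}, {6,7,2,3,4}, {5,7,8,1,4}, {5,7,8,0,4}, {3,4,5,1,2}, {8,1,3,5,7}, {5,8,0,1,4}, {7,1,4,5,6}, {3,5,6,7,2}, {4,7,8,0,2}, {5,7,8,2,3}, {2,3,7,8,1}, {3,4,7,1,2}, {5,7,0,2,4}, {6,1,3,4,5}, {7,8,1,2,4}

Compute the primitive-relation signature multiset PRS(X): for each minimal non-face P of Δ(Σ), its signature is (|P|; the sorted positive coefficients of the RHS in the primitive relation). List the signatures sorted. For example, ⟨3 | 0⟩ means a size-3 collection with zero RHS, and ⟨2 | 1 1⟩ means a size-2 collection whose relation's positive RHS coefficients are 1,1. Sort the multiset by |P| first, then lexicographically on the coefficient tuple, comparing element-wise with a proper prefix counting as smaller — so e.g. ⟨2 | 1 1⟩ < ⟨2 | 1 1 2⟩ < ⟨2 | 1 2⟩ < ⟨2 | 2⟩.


Δ(Σ) — 9 vertices, 9 min non-faces:

  P={0,3}:  v_{0} + v_{3} = v_{2} + v_{5}  ⇒ sig = ⟨2 | 1 1⟩
  P={0,6}:  v_{0} + v_{6} = v_{2} + v_{4} + 2·v_{5} + v_{7}  ⇒ sig = ⟨2 | 1 1 1 2⟩
  P={6,8}:  v_{6} + v_{8} = v_{1} + v_{5} + 2·v_{7}  ⇒ sig = ⟨2 | 1 1 2⟩
  P={0,1,7}:  v_{0} + v_{1} + v_{7} = 0  ⇒ sig = ⟨3 | 0⟩
  P={3,4,8}:  v_{3} + v_{4} + v_{8} = v_{1} + v_{7}  ⇒ sig = ⟨3 | 1 1⟩
  P={1,2,6}:  v_{1} + v_{2} + v_{6} = 2·v_{3} + v_{4}  ⇒ sig = ⟨3 | 1 2⟩
  P={2,4,5,8}:  v_{2} + v_{4} + v_{5} + v_{8} = 0  ⇒ sig = ⟨4 | 0⟩
  P={1,2,5,7}:  v_{1} + v_{2} + v_{5} + v_{7} = v_{3}  ⇒ sig = ⟨4 | 1⟩
  P={3,4,5,7}:  v_{3} + v_{4} + v_{5} + v_{7} = v_{6}  ⇒ sig = ⟨4 | 1⟩

Sorted signature multiset PRS(X):
{ ⟨2 | 1 1⟩,  ⟨2 | 1 1 1 2⟩,  ⟨2 | 1 1 2⟩,  ⟨3 | 0⟩,  ⟨3 | 1 1⟩,  ⟨3 | 1 2⟩,  ⟨4 | 0⟩,  ⟨4 | 1⟩ ×2 }


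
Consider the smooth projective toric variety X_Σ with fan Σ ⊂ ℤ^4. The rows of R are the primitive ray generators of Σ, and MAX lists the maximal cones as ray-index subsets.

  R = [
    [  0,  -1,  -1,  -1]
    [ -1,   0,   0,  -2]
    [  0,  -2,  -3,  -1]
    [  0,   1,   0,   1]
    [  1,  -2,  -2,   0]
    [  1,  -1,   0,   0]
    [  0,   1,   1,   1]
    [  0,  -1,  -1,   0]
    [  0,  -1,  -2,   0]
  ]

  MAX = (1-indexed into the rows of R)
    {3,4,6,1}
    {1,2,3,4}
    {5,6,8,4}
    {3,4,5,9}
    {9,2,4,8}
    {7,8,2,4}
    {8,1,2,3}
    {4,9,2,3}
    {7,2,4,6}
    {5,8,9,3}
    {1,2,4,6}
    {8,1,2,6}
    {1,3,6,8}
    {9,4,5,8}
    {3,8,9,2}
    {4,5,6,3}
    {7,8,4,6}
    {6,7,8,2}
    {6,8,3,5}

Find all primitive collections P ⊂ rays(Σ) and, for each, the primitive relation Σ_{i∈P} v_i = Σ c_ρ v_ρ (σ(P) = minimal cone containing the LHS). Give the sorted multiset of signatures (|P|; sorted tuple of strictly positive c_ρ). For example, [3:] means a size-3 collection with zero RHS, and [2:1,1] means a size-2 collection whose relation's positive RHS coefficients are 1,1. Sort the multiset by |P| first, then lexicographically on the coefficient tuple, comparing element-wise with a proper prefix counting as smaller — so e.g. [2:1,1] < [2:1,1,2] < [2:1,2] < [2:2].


Σ has 12 primitive collections:

  • {1,7}:  v_{1} + v_{7} = 0  so sig = [2:]
  • {1,9}:  v_{1} + v_{9} = v_{3}  so sig = [2:1]
  • {3,7}:  v_{3} + v_{7} = v_{9}  so sig = [2:1]
  • {6,9}:  v_{6} + v_{9} = v_{5}  so sig = [2:1]
  • {1,5}:  v_{1} + v_{5} = v_{3} + v_{6}  so sig = [2:1,1]
  • {7,9}:  v_{7} + v_{9} = v_{4} + v_{8}  so sig = [2:1,1]
  • {5,7}:  v_{5} + v_{7} = v_{4} + v_{6} + v_{8}  so sig = [2:1,1,1]
  • {2,5}:  v_{2} + v_{5} = 2·v_{1}  so sig = [2:2]
  • {1,4,8}:  v_{1} + v_{4} + v_{8} = v_{9}  so sig = [3:1]
  • {3,4,8}:  v_{3} + v_{4} + v_{8} = 2·v_{9}  so sig = [3:2]
  • {2,3,6}:  v_{2} + v_{3} + v_{6} = 3·v_{1}  so sig = [3:3]
  • {2,4,6,8}:  v_{2} + v_{4} + v_{6} + v_{8} = v_{1}  so sig = [4:1]

Hence PRS(X_Σ) =
[[2:], [2:1], [2:1], [2:1], [2:1,1], [2:1,1], [2:1,1,1], [2:2], [3:1], [3:2], [3:3], [4:1]]


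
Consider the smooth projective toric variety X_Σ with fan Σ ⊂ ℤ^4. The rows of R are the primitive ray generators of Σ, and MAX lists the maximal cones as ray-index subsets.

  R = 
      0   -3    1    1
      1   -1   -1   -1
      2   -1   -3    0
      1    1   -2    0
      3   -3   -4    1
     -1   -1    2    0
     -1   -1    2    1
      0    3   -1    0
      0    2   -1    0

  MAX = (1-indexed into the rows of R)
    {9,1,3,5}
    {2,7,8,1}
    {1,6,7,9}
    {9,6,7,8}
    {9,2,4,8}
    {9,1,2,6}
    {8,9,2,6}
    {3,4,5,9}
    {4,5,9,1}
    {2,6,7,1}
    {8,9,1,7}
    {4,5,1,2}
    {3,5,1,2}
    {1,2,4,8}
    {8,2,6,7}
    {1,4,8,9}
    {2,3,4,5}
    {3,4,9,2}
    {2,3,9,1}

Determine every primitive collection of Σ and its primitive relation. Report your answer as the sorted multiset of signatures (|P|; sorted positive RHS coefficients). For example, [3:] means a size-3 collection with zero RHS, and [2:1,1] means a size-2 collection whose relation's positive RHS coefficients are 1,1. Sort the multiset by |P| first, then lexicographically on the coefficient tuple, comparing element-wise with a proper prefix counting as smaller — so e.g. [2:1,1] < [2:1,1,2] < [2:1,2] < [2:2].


Δ(Σ) — 9 vertices, 14 min non-faces:

  • {4,6}:  v_{4} + v_{6} = 0  so sig = [2:]
  • {3,7}:  v_{3} + v_{7} = v_{1} + v_{4}  so sig = [2:1,1]
  • {4,7}:  v_{4} + v_{7} = v_{1} + v_{8}  so sig = [2:1,1]
  • {5,6}:  v_{5} + v_{6} = v_{1} + v_{3}  so sig = [2:1,1]
  • {3,6}:  v_{3} + v_{6} = v_{1} + v_{2} + v_{9}  so sig = [2:1,1,1]
  • {5,8}:  v_{5} + v_{8} = v_{1} + 3·v_{4}  so sig = [2:1,3]
  • {3,8}:  v_{3} + v_{8} = 2·v_{4}  so sig = [2:2]
  • {5,7}:  v_{5} + v_{7} = 2·v_{1} + 2·v_{4}  so sig = [2:2,2]
  • {2,7,9}:  v_{2} + v_{7} + v_{9} = 0  so sig = [3:]
  • {1,3,4}:  v_{1} + v_{3} + v_{4} = v_{5}  so sig = [3:1]
  • {1,6,8}:  v_{1} + v_{6} + v_{8} = v_{7}  so sig = [3:1]
  • {2,5,9}:  v_{2} + v_{5} + v_{9} = 2·v_{3}  so sig = [3:2]
  • {1,2,4,9}:  v_{1} + v_{2} + v_{4} + v_{9} = v_{3}  so sig = [4:1]
  • {1,2,8,9}:  v_{1} + v_{2} + v_{8} + v_{9} = v_{4}  so sig = [4:1]

Sorted signature multiset PRS(X):
    [2:]
    [2:1,1]
    [2:1,1]
    [2:1,1]
    [2:1,1,1]
    [2:1,3]
    [2:2]
    [2:2,2]
    [3:]
    [3:1]
    [3:1]
    [3:2]
    [4:1]
    [4:1]


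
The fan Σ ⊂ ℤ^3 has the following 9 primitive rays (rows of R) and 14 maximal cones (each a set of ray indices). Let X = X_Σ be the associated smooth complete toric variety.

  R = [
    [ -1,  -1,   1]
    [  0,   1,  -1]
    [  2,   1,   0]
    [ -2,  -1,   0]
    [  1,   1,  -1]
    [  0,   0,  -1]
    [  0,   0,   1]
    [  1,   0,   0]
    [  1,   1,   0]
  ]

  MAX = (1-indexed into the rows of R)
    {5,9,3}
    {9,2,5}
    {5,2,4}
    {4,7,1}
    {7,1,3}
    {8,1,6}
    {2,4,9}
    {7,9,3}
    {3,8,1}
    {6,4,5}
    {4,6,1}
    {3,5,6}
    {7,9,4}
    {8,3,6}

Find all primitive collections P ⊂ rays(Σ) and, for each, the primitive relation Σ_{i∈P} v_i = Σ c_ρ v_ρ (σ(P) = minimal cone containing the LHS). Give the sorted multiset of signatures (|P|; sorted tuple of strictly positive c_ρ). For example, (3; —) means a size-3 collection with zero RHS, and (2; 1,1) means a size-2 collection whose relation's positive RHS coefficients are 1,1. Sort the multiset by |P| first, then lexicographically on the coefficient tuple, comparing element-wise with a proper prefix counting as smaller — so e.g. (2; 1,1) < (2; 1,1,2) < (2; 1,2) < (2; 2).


17 collections generate NE(X_Σ); each relation:

  {1,5}:  v_{1} + v_{5} = 0 ; sig = (2; —)
  {3,4}:  v_{3} + v_{4} = 0 ; sig = (2; —)
  {6,7}:  v_{6} + v_{7} = 0 ; sig = (2; —)
  {1,9}:  v_{1} + v_{9} = v_{7} ; sig = (2; 1)
  {2,8}:  v_{2} + v_{8} = v_{5} ; sig = (2; 1)
  {5,7}:  v_{5} + v_{7} = v_{9} ; sig = (2; 1)
  {6,9}:  v_{6} + v_{9} = v_{5} ; sig = (2; 1)
  {8,9}:  v_{8} + v_{9} = v_{3} ; sig = (2; 1)
  {1,2}:  v_{1} + v_{2} = v_{4} + v_{9} ; sig = (2; 1,1)
  {2,3}:  v_{2} + v_{3} = v_{5} + v_{9} ; sig = (2; 1,1)
  {4,8}:  v_{4} + v_{8} = v_{1} + v_{6} ; sig = (2; 1,1)
  {5,8}:  v_{5} + v_{8} = v_{3} + v_{6} ; sig = (2; 1,1)
  {7,8}:  v_{7} + v_{8} = v_{1} + v_{3} ; sig = (2; 1,1)
  {2,6}:  v_{2} + v_{6} = v_{4} + 2·v_{5} ; sig = (2; 1,2)
  {2,7}:  v_{2} + v_{7} = v_{4} + 2·v_{9} ; sig = (2; 1,2)
  {1,3,6}:  v_{1} + v_{3} + v_{6} = v_{8} ; sig = (3; 1)
  {4,5,9}:  v_{4} + v_{5} + v_{9} = v_{2} ; sig = (3; 1)

Signatures (|P|; sorted positive RHS coefficients), sorted:
    (2; —)
    (2; —)
    (2; —)
    (2; 1)
    (2; 1)
    (2; 1)
    (2; 1)
    (2; 1)
    (2; 1,1)
    (2; 1,1)
    (2; 1,1)
    (2; 1,1)
    (2; 1,1)
    (2; 1,2)
    (2; 1,2)
    (3; 1)
    (3; 1)


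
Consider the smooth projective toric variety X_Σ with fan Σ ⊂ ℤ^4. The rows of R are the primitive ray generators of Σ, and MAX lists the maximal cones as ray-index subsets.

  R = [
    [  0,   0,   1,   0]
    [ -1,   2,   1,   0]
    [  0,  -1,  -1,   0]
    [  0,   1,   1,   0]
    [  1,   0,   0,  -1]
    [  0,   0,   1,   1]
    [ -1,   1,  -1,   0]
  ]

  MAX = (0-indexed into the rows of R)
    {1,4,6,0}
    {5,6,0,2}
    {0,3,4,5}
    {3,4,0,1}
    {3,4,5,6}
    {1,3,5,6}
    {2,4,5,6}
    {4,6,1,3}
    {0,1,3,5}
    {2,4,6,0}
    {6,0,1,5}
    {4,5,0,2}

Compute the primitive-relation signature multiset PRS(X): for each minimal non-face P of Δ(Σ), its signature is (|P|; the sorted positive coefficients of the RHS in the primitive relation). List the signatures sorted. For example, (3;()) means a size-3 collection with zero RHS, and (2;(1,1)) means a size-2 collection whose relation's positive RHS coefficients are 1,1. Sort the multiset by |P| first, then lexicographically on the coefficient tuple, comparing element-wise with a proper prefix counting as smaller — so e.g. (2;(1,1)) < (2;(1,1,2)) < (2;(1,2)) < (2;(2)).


5 collections generate NE(X_Σ); each relation:

  P = {2,3}:  v_{2} + v_{3} = 0  ⇒ sig = (2;())
  P = {1,2}:  v_{1} + v_{2} = v_{0} + v_{6}  ⇒ sig = (2;(1,1))
  P = {0,3,6}:  v_{0} + v_{3} + v_{6} = v_{1}  ⇒ sig = (3;(1))
  P = {1,4,5}:  v_{1} + v_{4} + v_{5} = 2·v_{3}  ⇒ sig = (3;(2))
  P = {0,4,5,6}:  v_{0} + v_{4} + v_{5} + v_{6} = v_{3}  ⇒ sig = (4;(1))

so the primitive-relation signature multiset is
    |P|=2: 2 collections, coeffs (), (1,1)
    |P|=3: 2 collections, coeffs (1), (2)
    |P|=4: 1 collection, coeffs (1)


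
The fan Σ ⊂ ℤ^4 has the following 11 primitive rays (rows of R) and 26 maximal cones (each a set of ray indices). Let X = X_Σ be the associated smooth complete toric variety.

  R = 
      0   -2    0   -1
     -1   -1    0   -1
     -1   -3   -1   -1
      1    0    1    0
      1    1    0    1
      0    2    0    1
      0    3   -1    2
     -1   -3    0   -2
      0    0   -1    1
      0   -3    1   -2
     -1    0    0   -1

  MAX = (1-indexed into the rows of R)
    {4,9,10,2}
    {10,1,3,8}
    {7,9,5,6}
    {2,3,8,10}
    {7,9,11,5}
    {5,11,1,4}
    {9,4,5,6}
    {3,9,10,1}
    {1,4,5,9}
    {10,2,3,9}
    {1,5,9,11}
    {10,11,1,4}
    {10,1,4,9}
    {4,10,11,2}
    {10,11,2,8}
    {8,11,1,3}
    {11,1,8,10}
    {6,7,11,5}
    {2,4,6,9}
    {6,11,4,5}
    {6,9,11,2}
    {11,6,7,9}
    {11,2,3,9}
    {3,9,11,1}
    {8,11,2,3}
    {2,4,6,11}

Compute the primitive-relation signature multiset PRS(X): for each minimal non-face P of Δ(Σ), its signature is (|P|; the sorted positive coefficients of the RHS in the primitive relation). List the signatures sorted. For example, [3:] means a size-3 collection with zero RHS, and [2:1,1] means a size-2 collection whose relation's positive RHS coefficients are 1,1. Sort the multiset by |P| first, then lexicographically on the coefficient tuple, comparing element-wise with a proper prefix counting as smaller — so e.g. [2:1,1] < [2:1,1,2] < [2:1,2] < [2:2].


The 22 primitive collections of Σ (r=11, n=4):

  {1,6}:  v_{1} + v_{6} = 0  →  sig = [2:]
  {2,5}:  v_{2} + v_{5} = 0  →  sig = [2:]
  {7,10}:  v_{7} + v_{10} = 0  →  sig = [2:]
  {1,2}:  v_{1} + v_{2} = v_{8}  →  sig = [2:1]
  {4,8}:  v_{4} + v_{8} = v_{10}  →  sig = [2:1]
  {5,8}:  v_{5} + v_{8} = v_{1}  →  sig = [2:1]
  {6,8}:  v_{6} + v_{8} = v_{2}  →  sig = [2:1]
  {8,9}:  v_{8} + v_{9} = v_{3}  →  sig = [2:1]
  {3,4}:  v_{3} + v_{4} = v_{9} + v_{10}  →  sig = [2:1,1]
  {3,5}:  v_{3} + v_{5} = v_{1} + v_{9}  →  sig = [2:1,1]
  {3,6}:  v_{3} + v_{6} = v_{2} + v_{9}  →  sig = [2:1,1]
  {4,7}:  v_{4} + v_{7} = v_{5} + v_{6}  →  sig = [2:1,1]
  {5,10}:  v_{5} + v_{10} = v_{1} + v_{4}  →  sig = [2:1,1]
  {6,10}:  v_{6} + v_{10} = v_{2} + v_{4}  →  sig = [2:1,1]
  {7,8}:  v_{7} + v_{8} = v_{9} + v_{11}  →  sig = [2:1,1]
  {1,7}:  v_{1} + v_{7} = v_{5} + v_{9} + v_{11}  →  sig = [2:1,1,1]
  {2,7}:  v_{2} + v_{7} = v_{6} + v_{9} + v_{11}  →  sig = [2:1,1,1]
  {3,7}:  v_{3} + v_{7} = 2·v_{9} + v_{11}  →  sig = [2:1,2]
  {4,9,11}:  v_{4} + v_{9} + v_{11} = 0  →  sig = [3:]
  {9,10,11}:  v_{9} + v_{10} + v_{11} = v_{8}  →  sig = [3:1]
  {3,10,11}:  v_{3} + v_{10} + v_{11} = 2·v_{8}  →  sig = [3:2]
  {5,6,9,11}:  v_{5} + v_{6} + v_{9} + v_{11} = v_{7}  →  sig = [4:1]

so the primitive-relation signature multiset is
[[2:], [2:], [2:], [2:1], [2:1], [2:1], [2:1], [2:1], [2:1,1], [2:1,1], [2:1,1], [2:1,1], [2:1,1], [2:1,1], [2:1,1], [2:1,1,1], [2:1,1,1], [2:1,2], [3:], [3:1], [3:2], [4:1]]


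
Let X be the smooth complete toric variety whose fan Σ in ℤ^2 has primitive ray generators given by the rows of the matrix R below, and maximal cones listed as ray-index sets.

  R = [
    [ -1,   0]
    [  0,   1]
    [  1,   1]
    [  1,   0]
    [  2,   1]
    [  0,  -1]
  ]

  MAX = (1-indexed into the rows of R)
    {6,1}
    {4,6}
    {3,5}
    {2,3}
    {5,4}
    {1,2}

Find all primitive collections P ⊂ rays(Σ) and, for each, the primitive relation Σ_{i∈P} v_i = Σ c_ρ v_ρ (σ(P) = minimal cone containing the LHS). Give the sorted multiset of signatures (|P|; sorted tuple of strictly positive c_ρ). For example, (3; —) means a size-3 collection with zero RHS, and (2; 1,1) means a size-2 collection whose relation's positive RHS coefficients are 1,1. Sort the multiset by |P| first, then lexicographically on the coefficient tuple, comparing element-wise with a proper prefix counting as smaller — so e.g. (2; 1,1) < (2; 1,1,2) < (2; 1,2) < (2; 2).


Δ(Σ) — 6 vertices, 9 min non-faces:

  P = {1,4}:  v_{1} + v_{4} = 0 — sig = (2; —)
  P = {2,6}:  v_{2} + v_{6} = 0 — sig = (2; —)
  P = {1,3}:  v_{1} + v_{3} = v_{2} — sig = (2; 1)
  P = {1,5}:  v_{1} + v_{5} = v_{3} — sig = (2; 1)
  P = {2,4}:  v_{2} + v_{4} = v_{3} — sig = (2; 1)
  P = {3,4}:  v_{3} + v_{4} = v_{5} — sig = (2; 1)
  P = {3,6}:  v_{3} + v_{6} = v_{4} — sig = (2; 1)
  P = {2,5}:  v_{2} + v_{5} = 2·v_{3} — sig = (2; 2)
  P = {5,6}:  v_{5} + v_{6} = 2·v_{4} — sig = (2; 2)

Hence PRS(X_Σ) =
{ (2; —) ×2,  (2; 1) ×5,  (2; 2) ×2 }


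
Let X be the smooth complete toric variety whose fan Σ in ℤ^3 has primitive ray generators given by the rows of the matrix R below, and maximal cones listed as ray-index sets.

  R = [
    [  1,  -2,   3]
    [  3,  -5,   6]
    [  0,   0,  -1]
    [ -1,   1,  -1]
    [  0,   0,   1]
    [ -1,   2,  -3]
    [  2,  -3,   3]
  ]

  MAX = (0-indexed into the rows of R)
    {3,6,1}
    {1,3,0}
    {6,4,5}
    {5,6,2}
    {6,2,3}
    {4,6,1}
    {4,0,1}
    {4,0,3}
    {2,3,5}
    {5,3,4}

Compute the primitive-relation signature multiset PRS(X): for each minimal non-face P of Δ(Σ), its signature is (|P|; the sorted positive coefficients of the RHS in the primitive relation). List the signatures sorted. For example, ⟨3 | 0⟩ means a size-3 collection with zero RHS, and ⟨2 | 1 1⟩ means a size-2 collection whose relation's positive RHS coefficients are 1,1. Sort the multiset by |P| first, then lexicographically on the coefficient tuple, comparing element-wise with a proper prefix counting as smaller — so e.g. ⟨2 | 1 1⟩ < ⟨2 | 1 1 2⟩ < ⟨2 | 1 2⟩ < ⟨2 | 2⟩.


9 collections generate NE(X_Σ); each relation:

  • {0,5}:  v_{0} + v_{5} = 0  so sig = ⟨2 | 0⟩
  • {2,4}:  v_{2} + v_{4} = 0  so sig = ⟨2 | 0⟩
  • {0,6}:  v_{0} + v_{6} = v_{1}  so sig = ⟨2 | 1⟩
  • {1,5}:  v_{1} + v_{5} = v_{6}  so sig = ⟨2 | 1⟩
  • {0,2}:  v_{0} + v_{2} = v_{3} + v_{6}  so sig = ⟨2 | 1 1⟩
  • {1,2}:  v_{1} + v_{2} = v_{3} + 2·v_{6}  so sig = ⟨2 | 1 2⟩
  • {3,4,6}:  v_{3} + v_{4} + v_{6} = v_{0}  so sig = ⟨3 | 1⟩
  • {3,5,6}:  v_{3} + v_{5} + v_{6} = v_{2}  so sig = ⟨3 | 1⟩
  • {1,3,4}:  v_{1} + v_{3} + v_{4} = 2·v_{0}  so sig = ⟨3 | 2⟩

Signatures (|P|; sorted positive RHS coefficients), sorted:
    ⟨2 | 0⟩
    ⟨2 | 0⟩
    ⟨2 | 1⟩
    ⟨2 | 1⟩
    ⟨2 | 1 1⟩
    ⟨2 | 1 2⟩
    ⟨3 | 1⟩
    ⟨3 | 1⟩
    ⟨3 | 2⟩


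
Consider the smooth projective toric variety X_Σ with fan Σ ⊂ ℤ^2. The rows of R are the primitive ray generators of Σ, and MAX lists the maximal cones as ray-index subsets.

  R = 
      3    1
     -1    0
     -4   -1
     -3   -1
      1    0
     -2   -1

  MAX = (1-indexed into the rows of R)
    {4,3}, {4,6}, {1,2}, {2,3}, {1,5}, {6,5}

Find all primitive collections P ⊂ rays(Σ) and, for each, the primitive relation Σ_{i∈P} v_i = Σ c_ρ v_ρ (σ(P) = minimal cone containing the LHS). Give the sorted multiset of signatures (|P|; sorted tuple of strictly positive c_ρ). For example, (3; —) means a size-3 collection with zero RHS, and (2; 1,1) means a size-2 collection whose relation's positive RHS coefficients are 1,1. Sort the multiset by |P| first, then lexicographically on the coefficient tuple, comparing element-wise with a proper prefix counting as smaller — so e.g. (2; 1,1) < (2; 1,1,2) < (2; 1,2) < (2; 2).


9 collections generate NE(X_Σ); each relation:

  P={1,4}:  v_{1} + v_{4} = 0 ; sig = (2; —)
  P={2,5}:  v_{2} + v_{5} = 0 ; sig = (2; —)
  P={1,3}:  v_{1} + v_{3} = v_{2} ; sig = (2; 1)
  P={1,6}:  v_{1} + v_{6} = v_{5} ; sig = (2; 1)
  P={2,4}:  v_{2} + v_{4} = v_{3} ; sig = (2; 1)
  P={2,6}:  v_{2} + v_{6} = v_{4} ; sig = (2; 1)
  P={3,5}:  v_{3} + v_{5} = v_{4} ; sig = (2; 1)
  P={4,5}:  v_{4} + v_{5} = v_{6} ; sig = (2; 1)
  P={3,6}:  v_{3} + v_{6} = 2·v_{4} ; sig = (2; 2)

Hence PRS(X_Σ) =
    (2; —)
    (2; —)
    (2; 1)
    (2; 1)
    (2; 1)
    (2; 1)
    (2; 1)
    (2; 1)
    (2; 2)


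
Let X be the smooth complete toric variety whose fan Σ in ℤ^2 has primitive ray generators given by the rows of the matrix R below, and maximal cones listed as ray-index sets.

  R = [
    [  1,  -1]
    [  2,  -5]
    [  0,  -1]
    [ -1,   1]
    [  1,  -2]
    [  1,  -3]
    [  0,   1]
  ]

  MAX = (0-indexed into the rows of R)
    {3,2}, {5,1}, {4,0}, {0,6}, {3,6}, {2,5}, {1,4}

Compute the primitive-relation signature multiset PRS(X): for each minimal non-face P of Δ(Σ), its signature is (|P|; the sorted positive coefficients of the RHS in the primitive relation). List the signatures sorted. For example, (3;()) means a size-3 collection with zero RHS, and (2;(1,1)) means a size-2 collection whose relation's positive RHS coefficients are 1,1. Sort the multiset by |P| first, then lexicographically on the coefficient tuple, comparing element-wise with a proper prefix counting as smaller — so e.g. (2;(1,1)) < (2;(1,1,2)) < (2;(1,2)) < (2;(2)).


Σ has 14 primitive collections:

  • {0,3}:  v_{0} + v_{3} = 0 — sig = (2;())
  • {2,6}:  v_{2} + v_{6} = 0 — sig = (2;())
  • {0,2}:  v_{0} + v_{2} = v_{4} — sig = (2;(1))
  • {2,4}:  v_{2} + v_{4} = v_{5} — sig = (2;(1))
  • {3,4}:  v_{3} + v_{4} = v_{2} — sig = (2;(1))
  • {4,5}:  v_{4} + v_{5} = v_{1} — sig = (2;(1))
  • {4,6}:  v_{4} + v_{6} = v_{0} — sig = (2;(1))
  • {5,6}:  v_{5} + v_{6} = v_{4} — sig = (2;(1))
  • {1,3}:  v_{1} + v_{3} = v_{2} + v_{5} — sig = (2;(1,1))
  • {0,5}:  v_{0} + v_{5} = 2·v_{4} — sig = (2;(2))
  • {1,2}:  v_{1} + v_{2} = 2·v_{5} — sig = (2;(2))
  • {1,6}:  v_{1} + v_{6} = 2·v_{4} — sig = (2;(2))
  • {3,5}:  v_{3} + v_{5} = 2·v_{2} — sig = (2;(2))
  • {0,1}:  v_{0} + v_{1} = 3·v_{4} — sig = (2;(3))

Hence PRS(X_Σ) =
    |P|=2: 14 collections, coeffs (), (), (1), (1), (1), (1), (1), (1), (1,1), (2), (2), (2), (2), (3)


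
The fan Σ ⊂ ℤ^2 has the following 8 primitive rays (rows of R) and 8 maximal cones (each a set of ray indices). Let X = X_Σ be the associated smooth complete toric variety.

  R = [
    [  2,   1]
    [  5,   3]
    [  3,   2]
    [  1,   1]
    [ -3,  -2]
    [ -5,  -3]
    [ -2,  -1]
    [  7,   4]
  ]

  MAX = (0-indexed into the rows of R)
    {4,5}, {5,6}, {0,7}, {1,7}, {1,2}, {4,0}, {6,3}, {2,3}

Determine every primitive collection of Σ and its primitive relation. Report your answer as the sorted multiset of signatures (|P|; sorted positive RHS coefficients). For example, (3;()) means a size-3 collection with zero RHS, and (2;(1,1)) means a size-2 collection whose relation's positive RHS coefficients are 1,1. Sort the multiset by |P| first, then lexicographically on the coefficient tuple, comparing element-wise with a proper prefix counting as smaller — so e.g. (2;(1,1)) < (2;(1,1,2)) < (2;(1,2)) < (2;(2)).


20 minimal non-faces of Δ(Σ) (on 8 rays):

  P={0,6}:  v_{0} + v_{6} = 0  so sig = (2;())
  P={1,5}:  v_{1} + v_{5} = 0  so sig = (2;())
  P={2,4}:  v_{2} + v_{4} = 0  so sig = (2;())
  P={0,1}:  v_{0} + v_{1} = v_{7}  so sig = (2;(1))
  P={0,2}:  v_{0} + v_{2} = v_{1}  so sig = (2;(1))
  P={0,3}:  v_{0} + v_{3} = v_{2}  so sig = (2;(1))
  P={0,5}:  v_{0} + v_{5} = v_{4}  so sig = (2;(1))
  P={1,4}:  v_{1} + v_{4} = v_{0}  so sig = (2;(1))
  P={1,6}:  v_{1} + v_{6} = v_{2}  so sig = (2;(1))
  P={2,5}:  v_{2} + v_{5} = v_{6}  so sig = (2;(1))
  P={2,6}:  v_{2} + v_{6} = v_{3}  so sig = (2;(1))
  P={3,4}:  v_{3} + v_{4} = v_{6}  so sig = (2;(1))
  P={4,6}:  v_{4} + v_{6} = v_{5}  so sig = (2;(1))
  P={5,7}:  v_{5} + v_{7} = v_{0}  so sig = (2;(1))
  P={6,7}:  v_{6} + v_{7} = v_{1}  so sig = (2;(1))
  P={3,7}:  v_{3} + v_{7} = v_{1} + v_{2}  so sig = (2;(1,1))
  P={1,3}:  v_{1} + v_{3} = 2·v_{2}  so sig = (2;(2))
  P={2,7}:  v_{2} + v_{7} = 2·v_{1}  so sig = (2;(2))
  P={3,5}:  v_{3} + v_{5} = 2·v_{6}  so sig = (2;(2))
  P={4,7}:  v_{4} + v_{7} = 2·v_{0}  so sig = (2;(2))

Signatures (|P|; sorted positive RHS coefficients), sorted:
[(2;()), (2;()), (2;()), (2;(1)), (2;(1)), (2;(1)), (2;(1)), (2;(1)), (2;(1)), (2;(1)), (2;(1)), (2;(1)), (2;(1)), (2;(1)), (2;(1)), (2;(1,1)), (2;(2)), (2;(2)), (2;(2)), (2;(2))]


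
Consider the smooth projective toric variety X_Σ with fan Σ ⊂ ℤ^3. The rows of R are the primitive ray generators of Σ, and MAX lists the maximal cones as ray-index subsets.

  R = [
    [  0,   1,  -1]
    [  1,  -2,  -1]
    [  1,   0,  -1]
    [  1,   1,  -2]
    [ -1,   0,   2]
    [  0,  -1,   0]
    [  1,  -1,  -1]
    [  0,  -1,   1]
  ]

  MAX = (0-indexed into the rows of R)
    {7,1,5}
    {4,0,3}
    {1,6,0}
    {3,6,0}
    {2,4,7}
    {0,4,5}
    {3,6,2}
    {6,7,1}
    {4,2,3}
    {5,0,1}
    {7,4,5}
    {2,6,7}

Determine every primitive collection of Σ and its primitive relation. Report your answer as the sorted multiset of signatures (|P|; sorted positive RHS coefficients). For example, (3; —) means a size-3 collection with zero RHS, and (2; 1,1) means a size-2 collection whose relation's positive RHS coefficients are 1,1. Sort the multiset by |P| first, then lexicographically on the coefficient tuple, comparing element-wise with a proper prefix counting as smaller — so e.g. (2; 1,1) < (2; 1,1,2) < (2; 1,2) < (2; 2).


Σ has 10 primitive collections:

  • {0,7}:  v_{0} + v_{7} = 0 ; sig = (2; —)
  • {0,2}:  v_{0} + v_{2} = v_{3} ; sig = (2; 1)
  • {2,5}:  v_{2} + v_{5} = v_{6} ; sig = (2; 1)
  • {3,7}:  v_{3} + v_{7} = v_{2} ; sig = (2; 1)
  • {4,6}:  v_{4} + v_{6} = v_{7} ; sig = (2; 1)
  • {5,6}:  v_{5} + v_{6} = v_{1} ; sig = (2; 1)
  • {1,4}:  v_{1} + v_{4} = v_{5} + v_{7} ; sig = (2; 1,1)
  • {3,5}:  v_{3} + v_{5} = v_{0} + v_{6} ; sig = (2; 1,1)
  • {1,3}:  v_{1} + v_{3} = v_{0} + 2·v_{6} ; sig = (2; 1,2)
  • {1,2}:  v_{1} + v_{2} = 2·v_{6} ; sig = (2; 2)

Sorted signature multiset PRS(X):
    (2; —)
    (2; 1)
    (2; 1)
    (2; 1)
    (2; 1)
    (2; 1)
    (2; 1,1)
    (2; 1,1)
    (2; 1,2)
    (2; 2)


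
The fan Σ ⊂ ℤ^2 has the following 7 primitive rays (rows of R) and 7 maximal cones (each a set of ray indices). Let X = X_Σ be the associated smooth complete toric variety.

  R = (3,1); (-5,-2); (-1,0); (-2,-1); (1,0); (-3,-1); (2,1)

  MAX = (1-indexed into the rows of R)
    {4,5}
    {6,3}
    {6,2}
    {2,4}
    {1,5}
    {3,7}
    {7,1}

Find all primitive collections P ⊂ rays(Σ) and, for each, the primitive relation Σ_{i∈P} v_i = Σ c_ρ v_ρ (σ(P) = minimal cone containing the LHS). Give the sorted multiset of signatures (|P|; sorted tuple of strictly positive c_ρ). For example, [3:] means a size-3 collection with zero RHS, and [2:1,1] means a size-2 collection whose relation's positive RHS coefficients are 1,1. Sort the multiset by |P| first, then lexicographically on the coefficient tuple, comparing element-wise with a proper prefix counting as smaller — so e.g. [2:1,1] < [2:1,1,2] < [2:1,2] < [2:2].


14 collections generate NE(X_Σ); each relation:

  {1,6}:  v_{1} + v_{6} = 0 — sig = [2:]
  {3,5}:  v_{3} + v_{5} = 0 — sig = [2:]
  {4,7}:  v_{4} + v_{7} = 0 — sig = [2:]
  {1,2}:  v_{1} + v_{2} = v_{4} — sig = [2:1]
  {1,3}:  v_{1} + v_{3} = v_{7} — sig = [2:1]
  {1,4}:  v_{1} + v_{4} = v_{5} — sig = [2:1]
  {2,7}:  v_{2} + v_{7} = v_{6} — sig = [2:1]
  {3,4}:  v_{3} + v_{4} = v_{6} — sig = [2:1]
  {4,6}:  v_{4} + v_{6} = v_{2} — sig = [2:1]
  {5,6}:  v_{5} + v_{6} = v_{4} — sig = [2:1]
  {5,7}:  v_{5} + v_{7} = v_{1} — sig = [2:1]
  {6,7}:  v_{6} + v_{7} = v_{3} — sig = [2:1]
  {2,3}:  v_{2} + v_{3} = 2·v_{6} — sig = [2:2]
  {2,5}:  v_{2} + v_{5} = 2·v_{4} — sig = [2:2]

Sorted signature multiset PRS(X):
{ [2:] ×3,  [2:1] ×9,  [2:2] ×2 }


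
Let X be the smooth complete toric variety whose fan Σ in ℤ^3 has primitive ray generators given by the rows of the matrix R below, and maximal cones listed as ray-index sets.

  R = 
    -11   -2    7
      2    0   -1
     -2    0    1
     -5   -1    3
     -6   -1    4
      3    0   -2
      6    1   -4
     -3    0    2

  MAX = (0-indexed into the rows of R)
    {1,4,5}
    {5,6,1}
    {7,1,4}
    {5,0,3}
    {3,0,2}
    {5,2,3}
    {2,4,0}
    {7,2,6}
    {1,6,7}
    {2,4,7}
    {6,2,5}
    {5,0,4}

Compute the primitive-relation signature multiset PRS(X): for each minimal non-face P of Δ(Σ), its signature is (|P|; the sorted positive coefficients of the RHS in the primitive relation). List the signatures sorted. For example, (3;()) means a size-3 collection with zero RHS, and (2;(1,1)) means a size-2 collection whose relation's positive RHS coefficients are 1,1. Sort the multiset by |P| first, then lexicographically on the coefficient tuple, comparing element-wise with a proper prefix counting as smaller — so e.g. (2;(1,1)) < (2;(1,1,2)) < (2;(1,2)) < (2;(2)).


12 collections generate NE(X_Σ); each relation:

  {1,2}:  v_{1} + v_{2} = 0  so sig = (2;())
  {4,6}:  v_{4} + v_{6} = 0  so sig = (2;())
  {5,7}:  v_{5} + v_{7} = 0  so sig = (2;())
  {0,6}:  v_{0} + v_{6} = v_{3}  so sig = (2;(1))
  {3,4}:  v_{3} + v_{4} = v_{0}  so sig = (2;(1))
  {1,3}:  v_{1} + v_{3} = v_{4} + v_{5}  so sig = (2;(1,1))
  {3,6}:  v_{3} + v_{6} = v_{2} + v_{5}  so sig = (2;(1,1))
  {3,7}:  v_{3} + v_{7} = v_{2} + v_{4}  so sig = (2;(1,1))
  {0,1}:  v_{0} + v_{1} = 2·v_{4} + v_{5}  so sig = (2;(1,2))
  {0,7}:  v_{0} + v_{7} = v_{2} + 2·v_{4}  so sig = (2;(1,2))
  {2,4,5}:  v_{2} + v_{4} + v_{5} = v_{3}  so sig = (3;(1))
  {0,2,5}:  v_{0} + v_{2} + v_{5} = 2·v_{3}  so sig = (3;(2))

Signatures (|P|; sorted positive RHS coefficients), sorted:
    (2;())
    (2;())
    (2;())
    (2;(1))
    (2;(1))
    (2;(1,1))
    (2;(1,1))
    (2;(1,1))
    (2;(1,2))
    (2;(1,2))
    (3;(1))
    (3;(2))


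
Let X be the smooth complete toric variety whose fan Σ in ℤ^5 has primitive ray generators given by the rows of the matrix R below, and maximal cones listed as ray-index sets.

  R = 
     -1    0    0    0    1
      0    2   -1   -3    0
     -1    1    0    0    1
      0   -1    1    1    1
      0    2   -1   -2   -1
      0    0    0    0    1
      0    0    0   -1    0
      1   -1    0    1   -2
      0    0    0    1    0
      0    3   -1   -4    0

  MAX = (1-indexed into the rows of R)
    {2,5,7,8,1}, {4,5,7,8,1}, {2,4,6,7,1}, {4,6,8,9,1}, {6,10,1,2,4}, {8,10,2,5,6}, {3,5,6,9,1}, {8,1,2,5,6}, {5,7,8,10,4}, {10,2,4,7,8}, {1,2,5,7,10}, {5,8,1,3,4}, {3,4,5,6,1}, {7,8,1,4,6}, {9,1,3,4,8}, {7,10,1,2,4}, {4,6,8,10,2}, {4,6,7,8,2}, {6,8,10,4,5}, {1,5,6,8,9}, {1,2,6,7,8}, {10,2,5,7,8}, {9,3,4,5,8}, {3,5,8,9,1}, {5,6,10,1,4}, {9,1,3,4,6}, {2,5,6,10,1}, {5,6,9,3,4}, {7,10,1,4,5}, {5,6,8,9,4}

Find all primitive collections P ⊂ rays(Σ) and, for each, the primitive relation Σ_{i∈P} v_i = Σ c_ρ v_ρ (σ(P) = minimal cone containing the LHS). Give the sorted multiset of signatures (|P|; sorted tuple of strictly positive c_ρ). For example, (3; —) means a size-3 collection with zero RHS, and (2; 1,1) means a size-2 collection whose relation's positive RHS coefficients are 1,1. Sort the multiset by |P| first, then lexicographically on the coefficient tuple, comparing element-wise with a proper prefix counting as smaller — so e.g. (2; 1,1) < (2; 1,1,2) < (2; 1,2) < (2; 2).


|primitive collections| = 14. Relations:

  P={7,9}:  v_{7} + v_{9} = 0 ; sig = (2; —)
  P={2,9}:  v_{2} + v_{9} = v_{5} + v_{6} ; sig = (2; 1,1)
  P={3,7}:  v_{3} + v_{7} = v_{1} + v_{4} + v_{5} ; sig = (2; 1,1,1)
  P={2,3}:  v_{2} + v_{3} = v_{1} + v_{4} + 2·v_{5} + v_{6} ; sig = (2; 1,1,1,2)
  P={9,10}:  v_{9} + v_{10} = v_{4} + 2·v_{5} + v_{6} ; sig = (2; 1,1,2)
  P={3,10}:  v_{3} + v_{10} = v_{1} + 2·v_{4} + 3·v_{5} + v_{6} ; sig = (2; 1,1,2,3)
  P={2,4,5}:  v_{2} + v_{4} + v_{5} = v_{10} ; sig = (3; 1)
  P={3,6,8}:  v_{3} + v_{6} + v_{8} = v_{9} ; sig = (3; 1)
  P={5,6,7}:  v_{5} + v_{6} + v_{7} = v_{2} ; sig = (3; 1)
  P={1,8,10}:  v_{1} + v_{8} + v_{10} = v_{5} + v_{7} ; sig = (3; 1,1)
  P={6,7,10}:  v_{6} + v_{7} + v_{10} = 2·v_{2} + v_{4} ; sig = (3; 1,2)
  P={1,2,4,8}:  v_{1} + v_{2} + v_{4} + v_{8} = v_{7} ; sig = (4; 1)
  P={1,4,5,9}:  v_{1} + v_{4} + v_{5} + v_{9} = v_{3} ; sig = (4; 1)
  P={1,4,5,6,8}:  v_{1} + v_{4} + v_{5} + v_{6} + v_{8} = 0 ; sig = (5; —)

so the primitive-relation signature multiset is
    |P|=2: 6 collections, coeffs (), (1,1), (1,1,1), (1,1,1,2), (1,1,2), (1,1,2,3)
    |P|=3: 5 collections, coeffs (1), (1), (1), (1,1), (1,2)
    |P|=4: 2 collections, coeffs (1), (1)
    |P|=5: 1 collection, coeffs ()


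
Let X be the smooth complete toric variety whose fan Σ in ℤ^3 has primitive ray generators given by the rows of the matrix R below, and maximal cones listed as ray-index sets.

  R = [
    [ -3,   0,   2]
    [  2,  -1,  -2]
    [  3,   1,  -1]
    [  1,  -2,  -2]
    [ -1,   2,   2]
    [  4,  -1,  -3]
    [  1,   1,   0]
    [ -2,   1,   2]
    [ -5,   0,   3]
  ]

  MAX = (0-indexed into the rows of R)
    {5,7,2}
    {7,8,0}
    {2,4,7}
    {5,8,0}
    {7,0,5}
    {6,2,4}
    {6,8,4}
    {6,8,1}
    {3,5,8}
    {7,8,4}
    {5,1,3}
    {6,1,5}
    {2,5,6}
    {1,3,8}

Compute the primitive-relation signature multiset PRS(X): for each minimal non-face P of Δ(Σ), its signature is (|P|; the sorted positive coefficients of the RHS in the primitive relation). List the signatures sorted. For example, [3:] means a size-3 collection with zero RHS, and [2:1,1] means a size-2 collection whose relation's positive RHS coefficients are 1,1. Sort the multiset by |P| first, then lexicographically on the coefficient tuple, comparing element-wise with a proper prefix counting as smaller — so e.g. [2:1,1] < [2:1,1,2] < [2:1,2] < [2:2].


18 minimal non-faces of Δ(Σ) (on 9 rays):

  P={1,7}:  v_{1} + v_{7} = 0 — sig = [2:]
  P={3,4}:  v_{3} + v_{4} = 0 — sig = [2:]
  P={0,6}:  v_{0} + v_{6} = v_{7} — sig = [2:1]
  P={1,4}:  v_{1} + v_{4} = v_{6} — sig = [2:1]
  P={2,3}:  v_{2} + v_{3} = v_{5} — sig = [2:1]
  P={2,8}:  v_{2} + v_{8} = v_{7} — sig = [2:1]
  P={3,6}:  v_{3} + v_{6} = v_{1} — sig = [2:1]
  P={4,5}:  v_{4} + v_{5} = v_{2} — sig = [2:1]
  P={6,7}:  v_{6} + v_{7} = v_{4} — sig = [2:1]
  P={0,1}:  v_{0} + v_{1} = v_{5} + v_{8} — sig = [2:1,1]
  P={1,2}:  v_{1} + v_{2} = v_{5} + v_{6} — sig = [2:1,1]
  P={3,7}:  v_{3} + v_{7} = v_{5} + v_{8} — sig = [2:1,1]
  P={0,2}:  v_{0} + v_{2} = v_{5} + 2·v_{7} — sig = [2:1,2]
  P={0,4}:  v_{0} + v_{4} = 2·v_{7} — sig = [2:2]
  P={0,3}:  v_{0} + v_{3} = 2·v_{5} + 2·v_{8} — sig = [2:2,2]
  P={5,6,8}:  v_{5} + v_{6} + v_{8} = 0 — sig = [3:]
  P={1,5,8}:  v_{1} + v_{5} + v_{8} = v_{3} — sig = [3:1]
  P={5,7,8}:  v_{5} + v_{7} + v_{8} = v_{0} — sig = [3:1]

Signatures (|P|; sorted positive RHS coefficients), sorted:
[[2:], [2:], [2:1], [2:1], [2:1], [2:1], [2:1], [2:1], [2:1], [2:1,1], [2:1,1], [2:1,1], [2:1,2], [2:2], [2:2,2], [3:], [3:1], [3:1]]


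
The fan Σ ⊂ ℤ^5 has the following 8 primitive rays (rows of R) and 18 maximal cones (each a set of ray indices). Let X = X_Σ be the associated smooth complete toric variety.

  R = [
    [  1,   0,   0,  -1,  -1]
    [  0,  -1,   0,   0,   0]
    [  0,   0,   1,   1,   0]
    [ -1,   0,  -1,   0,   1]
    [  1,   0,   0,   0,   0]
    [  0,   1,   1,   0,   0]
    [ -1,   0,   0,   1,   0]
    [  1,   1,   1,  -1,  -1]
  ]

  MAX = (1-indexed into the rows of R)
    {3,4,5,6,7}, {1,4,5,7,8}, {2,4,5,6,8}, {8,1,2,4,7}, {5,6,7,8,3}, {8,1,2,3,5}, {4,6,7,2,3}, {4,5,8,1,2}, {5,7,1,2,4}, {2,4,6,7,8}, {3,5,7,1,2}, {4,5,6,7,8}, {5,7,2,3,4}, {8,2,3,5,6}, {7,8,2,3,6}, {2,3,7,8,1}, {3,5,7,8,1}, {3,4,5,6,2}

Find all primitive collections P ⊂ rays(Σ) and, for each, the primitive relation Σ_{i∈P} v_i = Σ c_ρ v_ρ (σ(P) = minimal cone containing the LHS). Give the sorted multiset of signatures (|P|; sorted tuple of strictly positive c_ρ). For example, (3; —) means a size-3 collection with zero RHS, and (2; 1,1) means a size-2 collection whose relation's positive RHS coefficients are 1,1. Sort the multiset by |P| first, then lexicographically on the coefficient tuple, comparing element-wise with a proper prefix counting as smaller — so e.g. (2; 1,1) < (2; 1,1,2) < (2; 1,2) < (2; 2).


|primitive collections| = 5. Relations:

  {1,6}:  v_{1} + v_{6} = v_{8}  ⟹  sig = (2; 1)
  {1,3,4}:  v_{1} + v_{3} + v_{4} = 0  ⟹  sig = (3; —)
  {3,4,8}:  v_{3} + v_{4} + v_{8} = v_{6}  ⟹  sig = (3; 1)
  {2,5,6,7}:  v_{2} + v_{5} + v_{6} + v_{7} = v_{3}  ⟹  sig = (4; 1)
  {2,5,7,8}:  v_{2} + v_{5} + v_{7} + v_{8} = v_{1} + v_{3}  ⟹  sig = (4; 1,1)

so the primitive-relation signature multiset is
[(2; 1), (3; —), (3; 1), (4; 1), (4; 1,1)]


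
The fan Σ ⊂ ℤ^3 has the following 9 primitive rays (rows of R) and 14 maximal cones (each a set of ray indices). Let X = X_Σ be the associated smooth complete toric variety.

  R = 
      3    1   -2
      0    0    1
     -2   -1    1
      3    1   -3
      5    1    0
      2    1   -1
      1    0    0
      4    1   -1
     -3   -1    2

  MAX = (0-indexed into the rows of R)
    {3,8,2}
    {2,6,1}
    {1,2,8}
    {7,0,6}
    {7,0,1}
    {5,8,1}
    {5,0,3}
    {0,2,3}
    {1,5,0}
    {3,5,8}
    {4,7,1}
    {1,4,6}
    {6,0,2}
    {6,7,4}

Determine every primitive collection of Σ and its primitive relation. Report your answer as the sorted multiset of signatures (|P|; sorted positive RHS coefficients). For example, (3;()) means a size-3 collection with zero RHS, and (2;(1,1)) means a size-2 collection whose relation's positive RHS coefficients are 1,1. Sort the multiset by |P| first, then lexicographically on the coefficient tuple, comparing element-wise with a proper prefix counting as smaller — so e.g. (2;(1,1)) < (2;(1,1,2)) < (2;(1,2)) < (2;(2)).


Σ has 18 primitive collections:

  P={0,8}:  v_{0} + v_{8} = 0  ⟹  sig = (2;())
  P={2,5}:  v_{2} + v_{5} = 0  ⟹  sig = (2;())
  P={1,3}:  v_{1} + v_{3} = v_{0}  ⟹  sig = (2;(1))
  P={5,6}:  v_{5} + v_{6} = v_{0} + v_{1}  ⟹  sig = (2;(1,1))
  P={6,8}:  v_{6} + v_{8} = v_{1} + v_{2}  ⟹  sig = (2;(1,1))
  P={7,8}:  v_{7} + v_{8} = v_{1} + v_{6}  ⟹  sig = (2;(1,1))
  P={3,4}:  v_{3} + v_{4} = v_{0} + v_{6} + v_{7}  ⟹  sig = (2;(1,1,1))
  P={4,5}:  v_{4} + v_{5} = v_{0} + 2·v_{1} + v_{7}  ⟹  sig = (2;(1,1,2))
  P={3,6}:  v_{3} + v_{6} = 2·v_{0} + v_{2}  ⟹  sig = (2;(1,2))
  P={3,7}:  v_{3} + v_{7} = 2·v_{0} + v_{6}  ⟹  sig = (2;(1,2))
  P={2,4}:  v_{2} + v_{4} = v_{1} + 3·v_{6}  ⟹  sig = (2;(1,3))
  P={0,4}:  v_{0} + v_{4} = 2·v_{7}  ⟹  sig = (2;(2))
  P={2,7}:  v_{2} + v_{7} = 2·v_{6}  ⟹  sig = (2;(2))
  P={4,8}:  v_{4} + v_{8} = 2·v_{1} + 2·v_{6}  ⟹  sig = (2;(2,2))
  P={5,7}:  v_{5} + v_{7} = 2·v_{0} + 2·v_{1}  ⟹  sig = (2;(2,2))
  P={0,1,2}:  v_{0} + v_{1} + v_{2} = v_{6}  ⟹  sig = (3;(1))
  P={0,1,6}:  v_{0} + v_{1} + v_{6} = v_{7}  ⟹  sig = (3;(1))
  P={1,6,7}:  v_{1} + v_{6} + v_{7} = v_{4}  ⟹  sig = (3;(1))

Signatures (|P|; sorted positive RHS coefficients), sorted:
    (2;())
    (2;())
    (2;(1))
    (2;(1,1))
    (2;(1,1))
    (2;(1,1))
    (2;(1,1,1))
    (2;(1,1,2))
    (2;(1,2))
    (2;(1,2))
    (2;(1,3))
    (2;(2))
    (2;(2))
    (2;(2,2))
    (2;(2,2))
    (3;(1))
    (3;(1))
    (3;(1))
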